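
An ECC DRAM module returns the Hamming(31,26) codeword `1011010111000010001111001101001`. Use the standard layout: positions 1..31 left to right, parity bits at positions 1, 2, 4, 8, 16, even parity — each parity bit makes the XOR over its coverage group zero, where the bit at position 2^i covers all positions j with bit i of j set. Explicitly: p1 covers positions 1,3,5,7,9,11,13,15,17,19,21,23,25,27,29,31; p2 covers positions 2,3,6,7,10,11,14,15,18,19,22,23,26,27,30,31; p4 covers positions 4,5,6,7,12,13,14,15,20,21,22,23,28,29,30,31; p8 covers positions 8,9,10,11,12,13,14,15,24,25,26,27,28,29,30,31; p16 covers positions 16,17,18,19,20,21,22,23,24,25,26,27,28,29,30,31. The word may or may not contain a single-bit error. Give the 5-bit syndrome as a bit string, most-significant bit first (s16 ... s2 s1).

s1: b1⊕b3⊕b5⊕b7⊕b9⊕b11⊕b13⊕b15⊕b17⊕b19⊕b21⊕b23⊕b25⊕b27⊕b29⊕b31 = 1⊕1⊕0⊕0⊕1⊕0⊕0⊕1⊕0⊕1⊕1⊕0⊕1⊕0⊕0⊕1 = 0
s2: b2⊕b3⊕b6⊕b7⊕b10⊕b11⊕b14⊕b15⊕b18⊕b19⊕b22⊕b23⊕b26⊕b27⊕b30⊕b31 = 0⊕1⊕1⊕0⊕1⊕0⊕0⊕1⊕0⊕1⊕1⊕0⊕1⊕0⊕0⊕1 = 0
s4: b4⊕b5⊕b6⊕b7⊕b12⊕b13⊕b14⊕b15⊕b20⊕b21⊕b22⊕b23⊕b28⊕b29⊕b30⊕b31 = 1⊕0⊕1⊕0⊕0⊕0⊕0⊕1⊕1⊕1⊕1⊕0⊕1⊕0⊕0⊕1 = 0
s8: b8⊕b9⊕b10⊕b11⊕b12⊕b13⊕b14⊕b15⊕b24⊕b25⊕b26⊕b27⊕b28⊕b29⊕b30⊕b31 = 1⊕1⊕1⊕0⊕0⊕0⊕0⊕1⊕0⊕1⊕1⊕0⊕1⊕0⊕0⊕1 = 0
s16: b16⊕b17⊕b18⊕b19⊕b20⊕b21⊕b22⊕b23⊕b24⊕b25⊕b26⊕b27⊕b28⊕b29⊕b30⊕b31 = 0⊕0⊕0⊕1⊕1⊕1⊕1⊕0⊕0⊕1⊕1⊕0⊕1⊕0⊕0⊕1 = 0
Syndrome (s16...s1) = 00000 → position 0 (no error).

00000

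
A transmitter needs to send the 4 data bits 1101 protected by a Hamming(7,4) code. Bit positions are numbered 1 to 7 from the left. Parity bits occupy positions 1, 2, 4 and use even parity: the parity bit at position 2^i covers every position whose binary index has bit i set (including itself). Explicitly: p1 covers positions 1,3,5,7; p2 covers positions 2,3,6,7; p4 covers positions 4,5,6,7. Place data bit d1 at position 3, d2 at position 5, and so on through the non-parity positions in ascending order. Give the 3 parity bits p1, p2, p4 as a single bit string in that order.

100

Place data bits at non-power-of-two positions: b3=1, b5=1, b6=0, b7=1.
p1 = XOR of data positions {3,5,7} = 1⊕1⊕1 = 1
p2 = XOR of data positions {3,6,7} = 1⊕0⊕1 = 0
p4 = XOR of data positions {5,6,7} = 1⊕0⊕1 = 0
Parity bits p1,p2,p4 = 100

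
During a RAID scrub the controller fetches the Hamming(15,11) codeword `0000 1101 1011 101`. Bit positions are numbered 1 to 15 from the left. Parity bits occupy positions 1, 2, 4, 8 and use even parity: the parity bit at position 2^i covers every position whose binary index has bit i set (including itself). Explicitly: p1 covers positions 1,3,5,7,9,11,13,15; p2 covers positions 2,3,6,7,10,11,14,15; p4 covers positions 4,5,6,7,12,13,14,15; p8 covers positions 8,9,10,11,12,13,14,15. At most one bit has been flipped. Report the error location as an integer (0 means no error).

7

s1: b1⊕b3⊕b5⊕b7⊕b9⊕b11⊕b13⊕b15 = 0⊕0⊕1⊕0⊕1⊕1⊕1⊕1 = 1
s2: b2⊕b3⊕b6⊕b7⊕b10⊕b11⊕b14⊕b15 = 0⊕0⊕1⊕0⊕0⊕1⊕0⊕1 = 1
s4: b4⊕b5⊕b6⊕b7⊕b12⊕b13⊕b14⊕b15 = 0⊕1⊕1⊕0⊕1⊕1⊕0⊕1 = 1
s8: b8⊕b9⊕b10⊕b11⊕b12⊕b13⊕b14⊕b15 = 1⊕1⊕0⊕1⊕1⊕1⊕0⊕1 = 0
Syndrome (s8...s1) = 0111 → position 7.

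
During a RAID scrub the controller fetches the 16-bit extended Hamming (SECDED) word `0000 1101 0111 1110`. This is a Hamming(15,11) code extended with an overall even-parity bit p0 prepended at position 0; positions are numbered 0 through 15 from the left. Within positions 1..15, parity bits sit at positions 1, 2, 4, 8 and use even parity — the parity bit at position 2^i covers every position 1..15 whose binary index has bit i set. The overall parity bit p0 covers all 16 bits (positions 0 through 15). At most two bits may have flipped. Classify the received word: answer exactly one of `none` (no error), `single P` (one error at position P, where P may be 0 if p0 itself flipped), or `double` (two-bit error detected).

single 1

s1: b1⊕b3⊕b5⊕b7⊕b9⊕b11⊕b13⊕b15 = 0⊕0⊕1⊕1⊕1⊕1⊕1⊕0 = 1
s2: b2⊕b3⊕b6⊕b7⊕b10⊕b11⊕b14⊕b15 = 0⊕0⊕0⊕1⊕1⊕1⊕1⊕0 = 0
s4: b4⊕b5⊕b6⊕b7⊕b12⊕b13⊕b14⊕b15 = 1⊕1⊕0⊕1⊕1⊕1⊕1⊕0 = 0
s8: b8⊕b9⊕b10⊕b11⊕b12⊕b13⊕b14⊕b15 = 0⊕1⊕1⊕1⊕1⊕1⊕1⊕0 = 0
Syndrome (s8...s1) = 0001 → position 1.
Overall parity (XOR of all 16 bits, including p0): 0⊕0⊕0⊕0⊕1⊕1⊕0⊕1⊕0⊕1⊕1⊕1⊕1⊕1⊕1⊕0 = 1
Overall=1, syndrome position=1 → single-bit error at position 1.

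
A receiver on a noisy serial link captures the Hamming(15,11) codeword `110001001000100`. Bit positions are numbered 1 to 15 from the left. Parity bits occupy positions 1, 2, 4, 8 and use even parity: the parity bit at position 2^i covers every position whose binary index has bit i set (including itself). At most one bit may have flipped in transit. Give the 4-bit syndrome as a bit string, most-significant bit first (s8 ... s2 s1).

0001

s1: b1⊕b3⊕b5⊕b7⊕b9⊕b11⊕b13⊕b15 = 1⊕0⊕0⊕0⊕1⊕0⊕1⊕0 = 1
s2: b2⊕b3⊕b6⊕b7⊕b10⊕b11⊕b14⊕b15 = 1⊕0⊕1⊕0⊕0⊕0⊕0⊕0 = 0
s4: b4⊕b5⊕b6⊕b7⊕b12⊕b13⊕b14⊕b15 = 0⊕0⊕1⊕0⊕0⊕1⊕0⊕0 = 0
s8: b8⊕b9⊕b10⊕b11⊕b12⊕b13⊕b14⊕b15 = 0⊕1⊕0⊕0⊕0⊕1⊕0⊕0 = 0
Syndrome (s8...s1) = 0001 → position 1.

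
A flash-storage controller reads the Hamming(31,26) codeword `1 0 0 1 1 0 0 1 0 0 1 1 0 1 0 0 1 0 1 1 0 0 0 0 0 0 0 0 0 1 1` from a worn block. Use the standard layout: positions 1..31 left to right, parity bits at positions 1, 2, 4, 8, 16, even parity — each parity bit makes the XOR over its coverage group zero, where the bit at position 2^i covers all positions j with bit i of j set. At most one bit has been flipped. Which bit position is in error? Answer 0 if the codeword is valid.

22

s1: b1⊕b3⊕b5⊕b7⊕b9⊕b11⊕b13⊕b15⊕b17⊕b19⊕b21⊕b23⊕b25⊕b27⊕b29⊕b31 = 1⊕0⊕1⊕0⊕0⊕1⊕0⊕0⊕1⊕1⊕0⊕0⊕0⊕0⊕0⊕1 = 0
s2: b2⊕b3⊕b6⊕b7⊕b10⊕b11⊕b14⊕b15⊕b18⊕b19⊕b22⊕b23⊕b26⊕b27⊕b30⊕b31 = 0⊕0⊕0⊕0⊕0⊕1⊕1⊕0⊕0⊕1⊕0⊕0⊕0⊕0⊕1⊕1 = 1
s4: b4⊕b5⊕b6⊕b7⊕b12⊕b13⊕b14⊕b15⊕b20⊕b21⊕b22⊕b23⊕b28⊕b29⊕b30⊕b31 = 1⊕1⊕0⊕0⊕1⊕0⊕1⊕0⊕1⊕0⊕0⊕0⊕0⊕0⊕1⊕1 = 1
s8: b8⊕b9⊕b10⊕b11⊕b12⊕b13⊕b14⊕b15⊕b24⊕b25⊕b26⊕b27⊕b28⊕b29⊕b30⊕b31 = 1⊕0⊕0⊕1⊕1⊕0⊕1⊕0⊕0⊕0⊕0⊕0⊕0⊕0⊕1⊕1 = 0
s16: b16⊕b17⊕b18⊕b19⊕b20⊕b21⊕b22⊕b23⊕b24⊕b25⊕b26⊕b27⊕b28⊕b29⊕b30⊕b31 = 0⊕1⊕0⊕1⊕1⊕0⊕0⊕0⊕0⊕0⊕0⊕0⊕0⊕0⊕1⊕1 = 1
Syndrome (s16...s1) = 10110 → position 22.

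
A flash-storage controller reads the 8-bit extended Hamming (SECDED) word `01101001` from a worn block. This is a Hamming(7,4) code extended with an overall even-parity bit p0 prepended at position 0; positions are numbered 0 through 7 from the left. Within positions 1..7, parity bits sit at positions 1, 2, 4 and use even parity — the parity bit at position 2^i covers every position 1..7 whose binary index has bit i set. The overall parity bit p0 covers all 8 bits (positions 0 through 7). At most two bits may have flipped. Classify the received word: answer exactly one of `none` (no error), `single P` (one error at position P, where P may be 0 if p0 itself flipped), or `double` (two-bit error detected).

s1: b1⊕b3⊕b5⊕b7 = 1⊕0⊕0⊕1 = 0
s2: b2⊕b3⊕b6⊕b7 = 1⊕0⊕0⊕1 = 0
s4: b4⊕b5⊕b6⊕b7 = 1⊕0⊕0⊕1 = 0
Syndrome (s4...s1) = 000 → position 0 (no error).
Overall parity (XOR of all 8 bits, including p0): 0⊕1⊕1⊕0⊕1⊕0⊕0⊕1 = 0
Overall=0, syndrome position=0 → no error.

none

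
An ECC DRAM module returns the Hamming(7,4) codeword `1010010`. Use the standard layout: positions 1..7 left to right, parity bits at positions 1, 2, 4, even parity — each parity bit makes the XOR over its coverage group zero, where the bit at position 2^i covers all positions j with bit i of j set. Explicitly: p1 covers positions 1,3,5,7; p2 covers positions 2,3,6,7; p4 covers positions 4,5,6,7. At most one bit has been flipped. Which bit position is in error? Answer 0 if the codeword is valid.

4

s1: b1⊕b3⊕b5⊕b7 = 1⊕1⊕0⊕0 = 0
s2: b2⊕b3⊕b6⊕b7 = 0⊕1⊕1⊕0 = 0
s4: b4⊕b5⊕b6⊕b7 = 0⊕0⊕1⊕0 = 1
Syndrome (s4...s1) = 100 → position 4.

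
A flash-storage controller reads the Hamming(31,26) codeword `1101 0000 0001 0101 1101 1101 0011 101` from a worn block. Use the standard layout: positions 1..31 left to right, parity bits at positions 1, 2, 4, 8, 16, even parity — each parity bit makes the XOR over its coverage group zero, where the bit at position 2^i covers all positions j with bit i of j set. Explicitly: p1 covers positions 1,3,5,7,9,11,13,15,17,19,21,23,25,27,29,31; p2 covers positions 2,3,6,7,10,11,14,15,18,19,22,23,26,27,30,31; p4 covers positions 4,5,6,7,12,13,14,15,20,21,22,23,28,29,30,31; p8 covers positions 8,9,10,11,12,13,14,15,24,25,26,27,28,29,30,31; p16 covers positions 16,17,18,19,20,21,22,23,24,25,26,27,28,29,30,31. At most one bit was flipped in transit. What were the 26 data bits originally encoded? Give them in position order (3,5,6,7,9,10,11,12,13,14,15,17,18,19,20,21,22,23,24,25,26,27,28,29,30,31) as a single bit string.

s1: b1⊕b3⊕b5⊕b7⊕b9⊕b11⊕b13⊕b15⊕b17⊕b19⊕b21⊕b23⊕b25⊕b27⊕b29⊕b31 = 1⊕0⊕0⊕0⊕0⊕0⊕0⊕0⊕1⊕0⊕1⊕0⊕0⊕1⊕1⊕1 = 0
s2: b2⊕b3⊕b6⊕b7⊕b10⊕b11⊕b14⊕b15⊕b18⊕b19⊕b22⊕b23⊕b26⊕b27⊕b30⊕b31 = 1⊕0⊕0⊕0⊕0⊕0⊕1⊕0⊕1⊕0⊕1⊕0⊕0⊕1⊕0⊕1 = 0
s4: b4⊕b5⊕b6⊕b7⊕b12⊕b13⊕b14⊕b15⊕b20⊕b21⊕b22⊕b23⊕b28⊕b29⊕b30⊕b31 = 1⊕0⊕0⊕0⊕1⊕0⊕1⊕0⊕1⊕1⊕1⊕0⊕1⊕1⊕0⊕1 = 1
s8: b8⊕b9⊕b10⊕b11⊕b12⊕b13⊕b14⊕b15⊕b24⊕b25⊕b26⊕b27⊕b28⊕b29⊕b30⊕b31 = 0⊕0⊕0⊕0⊕1⊕0⊕1⊕0⊕1⊕0⊕0⊕1⊕1⊕1⊕0⊕1 = 1
s16: b16⊕b17⊕b18⊕b19⊕b20⊕b21⊕b22⊕b23⊕b24⊕b25⊕b26⊕b27⊕b28⊕b29⊕b30⊕b31 = 1⊕1⊕1⊕0⊕1⊕1⊕1⊕0⊕1⊕0⊕0⊕1⊕1⊕1⊕0⊕1 = 1
Syndrome (s16...s1) = 11100 → position 28.
Flip bit 28: corrected codeword = 1101000000010101110111010010101
Data bits at positions 3,5,6,7,9,10,11,12,13,14,15,17,18,19,20,21,22,23,24,25,26,27,28,29,30,31: 00000001010110111010010101

00000001010110111010010101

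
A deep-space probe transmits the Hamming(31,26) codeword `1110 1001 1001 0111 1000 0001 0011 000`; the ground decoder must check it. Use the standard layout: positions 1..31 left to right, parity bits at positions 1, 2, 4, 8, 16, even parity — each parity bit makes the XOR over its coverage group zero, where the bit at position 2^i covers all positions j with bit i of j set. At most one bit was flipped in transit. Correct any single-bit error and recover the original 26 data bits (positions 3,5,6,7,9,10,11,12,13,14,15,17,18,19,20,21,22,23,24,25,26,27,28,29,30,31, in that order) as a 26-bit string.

s1: b1⊕b3⊕b5⊕b7⊕b9⊕b11⊕b13⊕b15⊕b17⊕b19⊕b21⊕b23⊕b25⊕b27⊕b29⊕b31 = 1⊕1⊕1⊕0⊕1⊕0⊕0⊕1⊕1⊕0⊕0⊕0⊕0⊕1⊕0⊕0 = 1
s2: b2⊕b3⊕b6⊕b7⊕b10⊕b11⊕b14⊕b15⊕b18⊕b19⊕b22⊕b23⊕b26⊕b27⊕b30⊕b31 = 1⊕1⊕0⊕0⊕0⊕0⊕1⊕1⊕0⊕0⊕0⊕0⊕0⊕1⊕0⊕0 = 1
s4: b4⊕b5⊕b6⊕b7⊕b12⊕b13⊕b14⊕b15⊕b20⊕b21⊕b22⊕b23⊕b28⊕b29⊕b30⊕b31 = 0⊕1⊕0⊕0⊕1⊕0⊕1⊕1⊕0⊕0⊕0⊕0⊕1⊕0⊕0⊕0 = 1
s8: b8⊕b9⊕b10⊕b11⊕b12⊕b13⊕b14⊕b15⊕b24⊕b25⊕b26⊕b27⊕b28⊕b29⊕b30⊕b31 = 1⊕1⊕0⊕0⊕1⊕0⊕1⊕1⊕1⊕0⊕0⊕1⊕1⊕0⊕0⊕0 = 0
s16: b16⊕b17⊕b18⊕b19⊕b20⊕b21⊕b22⊕b23⊕b24⊕b25⊕b26⊕b27⊕b28⊕b29⊕b30⊕b31 = 1⊕1⊕0⊕0⊕0⊕0⊕0⊕0⊕1⊕0⊕0⊕1⊕1⊕0⊕0⊕0 = 1
Syndrome (s16...s1) = 10111 → position 23.
Flip bit 23: corrected codeword = 1110100110010111100000110011000
Data bits at positions 3,5,6,7,9,10,11,12,13,14,15,17,18,19,20,21,22,23,24,25,26,27,28,29,30,31: 11001001011100000110011000

11001001011100000110011000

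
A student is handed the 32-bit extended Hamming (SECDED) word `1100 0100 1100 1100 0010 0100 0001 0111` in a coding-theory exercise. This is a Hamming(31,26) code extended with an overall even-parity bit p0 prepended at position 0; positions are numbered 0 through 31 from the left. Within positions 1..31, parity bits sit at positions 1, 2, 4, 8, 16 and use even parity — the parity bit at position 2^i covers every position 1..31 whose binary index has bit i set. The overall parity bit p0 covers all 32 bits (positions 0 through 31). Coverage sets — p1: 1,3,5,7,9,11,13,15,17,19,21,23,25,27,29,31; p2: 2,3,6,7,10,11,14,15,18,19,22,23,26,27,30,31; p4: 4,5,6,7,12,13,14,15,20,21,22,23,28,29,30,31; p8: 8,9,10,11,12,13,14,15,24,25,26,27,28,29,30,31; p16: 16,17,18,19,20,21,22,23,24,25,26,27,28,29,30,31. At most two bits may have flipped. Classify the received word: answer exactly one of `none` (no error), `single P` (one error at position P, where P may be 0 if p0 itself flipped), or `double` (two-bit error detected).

single 4

s1: b1⊕b3⊕b5⊕b7⊕b9⊕b11⊕b13⊕b15⊕b17⊕b19⊕b21⊕b23⊕b25⊕b27⊕b29⊕b31 = 1⊕0⊕1⊕0⊕1⊕0⊕1⊕0⊕0⊕0⊕1⊕0⊕0⊕1⊕1⊕1 = 0
s2: b2⊕b3⊕b6⊕b7⊕b10⊕b11⊕b14⊕b15⊕b18⊕b19⊕b22⊕b23⊕b26⊕b27⊕b30⊕b31 = 0⊕0⊕0⊕0⊕0⊕0⊕0⊕0⊕1⊕0⊕0⊕0⊕0⊕1⊕1⊕1 = 0
s4: b4⊕b5⊕b6⊕b7⊕b12⊕b13⊕b14⊕b15⊕b20⊕b21⊕b22⊕b23⊕b28⊕b29⊕b30⊕b31 = 0⊕1⊕0⊕0⊕1⊕1⊕0⊕0⊕0⊕1⊕0⊕0⊕0⊕1⊕1⊕1 = 1
s8: b8⊕b9⊕b10⊕b11⊕b12⊕b13⊕b14⊕b15⊕b24⊕b25⊕b26⊕b27⊕b28⊕b29⊕b30⊕b31 = 1⊕1⊕0⊕0⊕1⊕1⊕0⊕0⊕0⊕0⊕0⊕1⊕0⊕1⊕1⊕1 = 0
s16: b16⊕b17⊕b18⊕b19⊕b20⊕b21⊕b22⊕b23⊕b24⊕b25⊕b26⊕b27⊕b28⊕b29⊕b30⊕b31 = 0⊕0⊕1⊕0⊕0⊕1⊕0⊕0⊕0⊕0⊕0⊕1⊕0⊕1⊕1⊕1 = 0
Syndrome (s16...s1) = 00100 → position 4.
Overall parity (XOR of all 32 bits, including p0): 1⊕1⊕0⊕0⊕0⊕1⊕0⊕0⊕1⊕1⊕0⊕0⊕1⊕1⊕0⊕0⊕0⊕0⊕1⊕0⊕0⊕1⊕0⊕0⊕0⊕0⊕0⊕1⊕0⊕1⊕1⊕1 = 1
Overall=1, syndrome position=4 → single-bit error at position 4.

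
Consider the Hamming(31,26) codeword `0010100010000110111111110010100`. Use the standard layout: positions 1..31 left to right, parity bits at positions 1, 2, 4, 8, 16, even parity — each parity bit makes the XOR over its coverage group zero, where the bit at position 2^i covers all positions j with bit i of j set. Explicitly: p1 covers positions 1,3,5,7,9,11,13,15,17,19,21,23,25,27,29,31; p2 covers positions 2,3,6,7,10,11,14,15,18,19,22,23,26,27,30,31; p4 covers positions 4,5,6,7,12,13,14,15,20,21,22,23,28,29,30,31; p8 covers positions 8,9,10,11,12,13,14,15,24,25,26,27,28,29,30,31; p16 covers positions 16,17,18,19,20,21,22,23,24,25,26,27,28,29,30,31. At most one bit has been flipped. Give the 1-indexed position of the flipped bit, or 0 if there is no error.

0

s1: b1⊕b3⊕b5⊕b7⊕b9⊕b11⊕b13⊕b15⊕b17⊕b19⊕b21⊕b23⊕b25⊕b27⊕b29⊕b31 = 0⊕1⊕1⊕0⊕1⊕0⊕0⊕1⊕1⊕1⊕1⊕1⊕0⊕1⊕1⊕0 = 0
s2: b2⊕b3⊕b6⊕b7⊕b10⊕b11⊕b14⊕b15⊕b18⊕b19⊕b22⊕b23⊕b26⊕b27⊕b30⊕b31 = 0⊕1⊕0⊕0⊕0⊕0⊕1⊕1⊕1⊕1⊕1⊕1⊕0⊕1⊕0⊕0 = 0
s4: b4⊕b5⊕b6⊕b7⊕b12⊕b13⊕b14⊕b15⊕b20⊕b21⊕b22⊕b23⊕b28⊕b29⊕b30⊕b31 = 0⊕1⊕0⊕0⊕0⊕0⊕1⊕1⊕1⊕1⊕1⊕1⊕0⊕1⊕0⊕0 = 0
s8: b8⊕b9⊕b10⊕b11⊕b12⊕b13⊕b14⊕b15⊕b24⊕b25⊕b26⊕b27⊕b28⊕b29⊕b30⊕b31 = 0⊕1⊕0⊕0⊕0⊕0⊕1⊕1⊕1⊕0⊕0⊕1⊕0⊕1⊕0⊕0 = 0
s16: b16⊕b17⊕b18⊕b19⊕b20⊕b21⊕b22⊕b23⊕b24⊕b25⊕b26⊕b27⊕b28⊕b29⊕b30⊕b31 = 0⊕1⊕1⊕1⊕1⊕1⊕1⊕1⊕1⊕0⊕0⊕1⊕0⊕1⊕0⊕0 = 0
Syndrome (s16...s1) = 00000 → position 0 (no error).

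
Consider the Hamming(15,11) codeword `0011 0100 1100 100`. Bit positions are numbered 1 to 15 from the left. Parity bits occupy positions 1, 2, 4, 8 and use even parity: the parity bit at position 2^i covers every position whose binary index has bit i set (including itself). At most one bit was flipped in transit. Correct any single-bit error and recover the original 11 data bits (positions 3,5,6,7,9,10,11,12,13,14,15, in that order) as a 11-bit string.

10101100101

s1: b1⊕b3⊕b5⊕b7⊕b9⊕b11⊕b13⊕b15 = 0⊕1⊕0⊕0⊕1⊕0⊕1⊕0 = 1
s2: b2⊕b3⊕b6⊕b7⊕b10⊕b11⊕b14⊕b15 = 0⊕1⊕1⊕0⊕1⊕0⊕0⊕0 = 1
s4: b4⊕b5⊕b6⊕b7⊕b12⊕b13⊕b14⊕b15 = 1⊕0⊕1⊕0⊕0⊕1⊕0⊕0 = 1
s8: b8⊕b9⊕b10⊕b11⊕b12⊕b13⊕b14⊕b15 = 0⊕1⊕1⊕0⊕0⊕1⊕0⊕0 = 1
Syndrome (s8...s1) = 1111 → position 15.
Flip bit 15: corrected codeword = 001101001100101
Data bits at positions 3,5,6,7,9,10,11,12,13,14,15: 10101100101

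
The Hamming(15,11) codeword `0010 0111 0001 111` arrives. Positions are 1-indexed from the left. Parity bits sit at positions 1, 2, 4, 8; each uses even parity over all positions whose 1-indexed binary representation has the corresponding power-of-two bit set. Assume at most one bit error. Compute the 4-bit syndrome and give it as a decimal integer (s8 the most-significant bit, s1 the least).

10

s1: b1⊕b3⊕b5⊕b7⊕b9⊕b11⊕b13⊕b15 = 0⊕1⊕0⊕1⊕0⊕0⊕1⊕1 = 0
s2: b2⊕b3⊕b6⊕b7⊕b10⊕b11⊕b14⊕b15 = 0⊕1⊕1⊕1⊕0⊕0⊕1⊕1 = 1
s4: b4⊕b5⊕b6⊕b7⊕b12⊕b13⊕b14⊕b15 = 0⊕0⊕1⊕1⊕1⊕1⊕1⊕1 = 0
s8: b8⊕b9⊕b10⊕b11⊕b12⊕b13⊕b14⊕b15 = 1⊕0⊕0⊕0⊕1⊕1⊕1⊕1 = 1
Syndrome (s8...s1) = 1010 → position 10.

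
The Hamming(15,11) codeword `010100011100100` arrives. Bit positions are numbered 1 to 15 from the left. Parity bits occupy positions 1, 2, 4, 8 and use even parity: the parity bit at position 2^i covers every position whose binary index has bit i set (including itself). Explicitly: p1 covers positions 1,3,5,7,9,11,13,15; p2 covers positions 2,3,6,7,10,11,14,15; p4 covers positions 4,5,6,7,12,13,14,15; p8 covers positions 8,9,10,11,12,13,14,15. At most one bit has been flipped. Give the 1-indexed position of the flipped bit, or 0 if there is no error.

s1: b1⊕b3⊕b5⊕b7⊕b9⊕b11⊕b13⊕b15 = 0⊕0⊕0⊕0⊕1⊕0⊕1⊕0 = 0
s2: b2⊕b3⊕b6⊕b7⊕b10⊕b11⊕b14⊕b15 = 1⊕0⊕0⊕0⊕1⊕0⊕0⊕0 = 0
s4: b4⊕b5⊕b6⊕b7⊕b12⊕b13⊕b14⊕b15 = 1⊕0⊕0⊕0⊕0⊕1⊕0⊕0 = 0
s8: b8⊕b9⊕b10⊕b11⊕b12⊕b13⊕b14⊕b15 = 1⊕1⊕1⊕0⊕0⊕1⊕0⊕0 = 0
Syndrome (s8...s1) = 0000 → position 0 (no error).

0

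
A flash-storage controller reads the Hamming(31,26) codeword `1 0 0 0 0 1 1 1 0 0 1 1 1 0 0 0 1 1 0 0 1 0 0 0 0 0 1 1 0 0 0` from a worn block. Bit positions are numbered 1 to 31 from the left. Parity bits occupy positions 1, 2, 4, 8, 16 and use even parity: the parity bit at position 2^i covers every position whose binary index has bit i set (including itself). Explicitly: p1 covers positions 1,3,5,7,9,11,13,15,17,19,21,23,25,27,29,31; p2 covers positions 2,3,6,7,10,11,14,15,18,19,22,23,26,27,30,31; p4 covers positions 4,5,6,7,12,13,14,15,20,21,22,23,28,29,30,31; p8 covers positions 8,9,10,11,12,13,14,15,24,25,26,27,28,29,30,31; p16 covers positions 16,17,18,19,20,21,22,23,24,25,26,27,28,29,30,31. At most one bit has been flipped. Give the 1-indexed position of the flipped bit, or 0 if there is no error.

19

s1: b1⊕b3⊕b5⊕b7⊕b9⊕b11⊕b13⊕b15⊕b17⊕b19⊕b21⊕b23⊕b25⊕b27⊕b29⊕b31 = 1⊕0⊕0⊕1⊕0⊕1⊕1⊕0⊕1⊕0⊕1⊕0⊕0⊕1⊕0⊕0 = 1
s2: b2⊕b3⊕b6⊕b7⊕b10⊕b11⊕b14⊕b15⊕b18⊕b19⊕b22⊕b23⊕b26⊕b27⊕b30⊕b31 = 0⊕0⊕1⊕1⊕0⊕1⊕0⊕0⊕1⊕0⊕0⊕0⊕0⊕1⊕0⊕0 = 1
s4: b4⊕b5⊕b6⊕b7⊕b12⊕b13⊕b14⊕b15⊕b20⊕b21⊕b22⊕b23⊕b28⊕b29⊕b30⊕b31 = 0⊕0⊕1⊕1⊕1⊕1⊕0⊕0⊕0⊕1⊕0⊕0⊕1⊕0⊕0⊕0 = 0
s8: b8⊕b9⊕b10⊕b11⊕b12⊕b13⊕b14⊕b15⊕b24⊕b25⊕b26⊕b27⊕b28⊕b29⊕b30⊕b31 = 1⊕0⊕0⊕1⊕1⊕1⊕0⊕0⊕0⊕0⊕0⊕1⊕1⊕0⊕0⊕0 = 0
s16: b16⊕b17⊕b18⊕b19⊕b20⊕b21⊕b22⊕b23⊕b24⊕b25⊕b26⊕b27⊕b28⊕b29⊕b30⊕b31 = 0⊕1⊕1⊕0⊕0⊕1⊕0⊕0⊕0⊕0⊕0⊕1⊕1⊕0⊕0⊕0 = 1
Syndrome (s16...s1) = 10011 → position 19.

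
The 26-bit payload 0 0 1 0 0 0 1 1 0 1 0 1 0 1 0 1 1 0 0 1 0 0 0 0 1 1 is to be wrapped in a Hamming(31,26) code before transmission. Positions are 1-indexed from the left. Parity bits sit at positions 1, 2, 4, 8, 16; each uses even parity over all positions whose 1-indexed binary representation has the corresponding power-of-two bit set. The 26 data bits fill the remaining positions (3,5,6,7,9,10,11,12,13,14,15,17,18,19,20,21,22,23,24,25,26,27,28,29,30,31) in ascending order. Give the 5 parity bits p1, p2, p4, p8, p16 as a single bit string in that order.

Place data bits at non-power-of-two positions: b3=0, b5=0, b6=1, b7=0, b9=0, b10=0, b11=1, b12=1, b13=0, b14=1, b15=0, b17=1, b18=0, b19=1, b20=0, b21=1, b22=1, b23=0, b24=0, b25=1, b26=0, b27=0, b28=0, b29=0, b30=1, b31=1.
p1 = XOR of data positions {3,5,7,9,11,13,15,17,19,21,23,25,27,29,31} = 0⊕0⊕0⊕0⊕1⊕0⊕0⊕1⊕1⊕1⊕0⊕1⊕0⊕0⊕1 = 0
p2 = XOR of data positions {3,6,7,10,11,14,15,18,19,22,23,26,27,30,31} = 0⊕1⊕0⊕0⊕1⊕1⊕0⊕0⊕1⊕1⊕0⊕0⊕0⊕1⊕1 = 1
p4 = XOR of data positions {5,6,7,12,13,14,15,20,21,22,23,28,29,30,31} = 0⊕1⊕0⊕1⊕0⊕1⊕0⊕0⊕1⊕1⊕0⊕0⊕0⊕1⊕1 = 1
p8 = XOR of data positions {9,10,11,12,13,14,15,24,25,26,27,28,29,30,31} = 0⊕0⊕1⊕1⊕0⊕1⊕0⊕0⊕1⊕0⊕0⊕0⊕0⊕1⊕1 = 0
p16 = XOR of data positions {17,18,19,20,21,22,23,24,25,26,27,28,29,30,31} = 1⊕0⊕1⊕0⊕1⊕1⊕0⊕0⊕1⊕0⊕0⊕0⊕0⊕1⊕1 = 1
Parity bits p1,p2,p4,p8,p16 = 01101

01101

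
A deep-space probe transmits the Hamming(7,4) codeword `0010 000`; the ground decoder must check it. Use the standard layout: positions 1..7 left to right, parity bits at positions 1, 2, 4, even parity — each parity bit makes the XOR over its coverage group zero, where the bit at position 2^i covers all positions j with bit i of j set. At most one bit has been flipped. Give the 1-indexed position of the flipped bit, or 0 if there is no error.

s1: b1⊕b3⊕b5⊕b7 = 0⊕1⊕0⊕0 = 1
s2: b2⊕b3⊕b6⊕b7 = 0⊕1⊕0⊕0 = 1
s4: b4⊕b5⊕b6⊕b7 = 0⊕0⊕0⊕0 = 0
Syndrome (s4...s1) = 011 → position 3.

3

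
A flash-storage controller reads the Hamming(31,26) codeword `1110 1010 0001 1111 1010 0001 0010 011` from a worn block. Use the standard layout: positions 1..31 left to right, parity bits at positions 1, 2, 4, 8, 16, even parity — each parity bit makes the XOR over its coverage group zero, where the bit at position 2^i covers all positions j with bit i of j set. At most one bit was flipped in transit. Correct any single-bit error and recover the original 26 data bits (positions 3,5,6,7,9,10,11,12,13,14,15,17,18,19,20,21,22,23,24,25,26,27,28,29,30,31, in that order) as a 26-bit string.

11010001111111000010010011

s1: b1⊕b3⊕b5⊕b7⊕b9⊕b11⊕b13⊕b15⊕b17⊕b19⊕b21⊕b23⊕b25⊕b27⊕b29⊕b31 = 1⊕1⊕1⊕1⊕0⊕0⊕1⊕1⊕1⊕1⊕0⊕0⊕0⊕1⊕0⊕1 = 0
s2: b2⊕b3⊕b6⊕b7⊕b10⊕b11⊕b14⊕b15⊕b18⊕b19⊕b22⊕b23⊕b26⊕b27⊕b30⊕b31 = 1⊕1⊕0⊕1⊕0⊕0⊕1⊕1⊕0⊕1⊕0⊕0⊕0⊕1⊕1⊕1 = 1
s4: b4⊕b5⊕b6⊕b7⊕b12⊕b13⊕b14⊕b15⊕b20⊕b21⊕b22⊕b23⊕b28⊕b29⊕b30⊕b31 = 0⊕1⊕0⊕1⊕1⊕1⊕1⊕1⊕0⊕0⊕0⊕0⊕0⊕0⊕1⊕1 = 0
s8: b8⊕b9⊕b10⊕b11⊕b12⊕b13⊕b14⊕b15⊕b24⊕b25⊕b26⊕b27⊕b28⊕b29⊕b30⊕b31 = 0⊕0⊕0⊕0⊕1⊕1⊕1⊕1⊕1⊕0⊕0⊕1⊕0⊕0⊕1⊕1 = 0
s16: b16⊕b17⊕b18⊕b19⊕b20⊕b21⊕b22⊕b23⊕b24⊕b25⊕b26⊕b27⊕b28⊕b29⊕b30⊕b31 = 1⊕1⊕0⊕1⊕0⊕0⊕0⊕0⊕1⊕0⊕0⊕1⊕0⊕0⊕1⊕1 = 1
Syndrome (s16...s1) = 10010 → position 18.
Flip bit 18: corrected codeword = 1110101000011111111000010010011
Data bits at positions 3,5,6,7,9,10,11,12,13,14,15,17,18,19,20,21,22,23,24,25,26,27,28,29,30,31: 11010001111111000010010011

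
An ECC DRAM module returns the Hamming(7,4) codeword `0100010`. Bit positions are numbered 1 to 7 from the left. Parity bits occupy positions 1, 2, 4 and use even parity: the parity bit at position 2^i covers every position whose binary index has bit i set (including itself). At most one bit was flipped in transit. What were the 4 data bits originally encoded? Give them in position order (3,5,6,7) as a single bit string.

0010

s1: b1⊕b3⊕b5⊕b7 = 0⊕0⊕0⊕0 = 0
s2: b2⊕b3⊕b6⊕b7 = 1⊕0⊕1⊕0 = 0
s4: b4⊕b5⊕b6⊕b7 = 0⊕0⊕1⊕0 = 1
Syndrome (s4...s1) = 100 → position 4.
Flip bit 4: corrected codeword = 0101010
Data bits at positions 3,5,6,7: 0010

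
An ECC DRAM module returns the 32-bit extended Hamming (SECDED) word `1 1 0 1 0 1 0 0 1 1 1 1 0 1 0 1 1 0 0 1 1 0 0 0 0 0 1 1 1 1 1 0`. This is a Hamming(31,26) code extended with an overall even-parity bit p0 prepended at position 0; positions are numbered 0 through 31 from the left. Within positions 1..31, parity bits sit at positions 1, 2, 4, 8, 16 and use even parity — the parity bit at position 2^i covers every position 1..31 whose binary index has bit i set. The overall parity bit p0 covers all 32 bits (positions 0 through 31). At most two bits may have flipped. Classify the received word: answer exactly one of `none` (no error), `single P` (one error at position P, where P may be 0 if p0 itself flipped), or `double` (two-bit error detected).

double

s1: b1⊕b3⊕b5⊕b7⊕b9⊕b11⊕b13⊕b15⊕b17⊕b19⊕b21⊕b23⊕b25⊕b27⊕b29⊕b31 = 1⊕1⊕1⊕0⊕1⊕1⊕1⊕1⊕0⊕1⊕0⊕0⊕0⊕1⊕1⊕0 = 0
s2: b2⊕b3⊕b6⊕b7⊕b10⊕b11⊕b14⊕b15⊕b18⊕b19⊕b22⊕b23⊕b26⊕b27⊕b30⊕b31 = 0⊕1⊕0⊕0⊕1⊕1⊕0⊕1⊕0⊕1⊕0⊕0⊕1⊕1⊕1⊕0 = 0
s4: b4⊕b5⊕b6⊕b7⊕b12⊕b13⊕b14⊕b15⊕b20⊕b21⊕b22⊕b23⊕b28⊕b29⊕b30⊕b31 = 0⊕1⊕0⊕0⊕0⊕1⊕0⊕1⊕1⊕0⊕0⊕0⊕1⊕1⊕1⊕0 = 1
s8: b8⊕b9⊕b10⊕b11⊕b12⊕b13⊕b14⊕b15⊕b24⊕b25⊕b26⊕b27⊕b28⊕b29⊕b30⊕b31 = 1⊕1⊕1⊕1⊕0⊕1⊕0⊕1⊕0⊕0⊕1⊕1⊕1⊕1⊕1⊕0 = 1
s16: b16⊕b17⊕b18⊕b19⊕b20⊕b21⊕b22⊕b23⊕b24⊕b25⊕b26⊕b27⊕b28⊕b29⊕b30⊕b31 = 1⊕0⊕0⊕1⊕1⊕0⊕0⊕0⊕0⊕0⊕1⊕1⊕1⊕1⊕1⊕0 = 0
Syndrome (s16...s1) = 01100 → position 12.
Overall parity (XOR of all 32 bits, including p0): 1⊕1⊕0⊕1⊕0⊕1⊕0⊕0⊕1⊕1⊕1⊕1⊕0⊕1⊕0⊕1⊕1⊕0⊕0⊕1⊕1⊕0⊕0⊕0⊕0⊕0⊕1⊕1⊕1⊕1⊕1⊕0 = 0
Overall=0, syndrome position=12 → double-bit error detected (uncorrectable).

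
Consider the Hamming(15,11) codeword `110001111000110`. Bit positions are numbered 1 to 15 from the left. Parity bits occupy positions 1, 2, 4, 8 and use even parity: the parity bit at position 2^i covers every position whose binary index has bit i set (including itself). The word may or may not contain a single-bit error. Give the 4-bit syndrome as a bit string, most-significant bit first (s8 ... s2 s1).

0000

s1: b1⊕b3⊕b5⊕b7⊕b9⊕b11⊕b13⊕b15 = 1⊕0⊕0⊕1⊕1⊕0⊕1⊕0 = 0
s2: b2⊕b3⊕b6⊕b7⊕b10⊕b11⊕b14⊕b15 = 1⊕0⊕1⊕1⊕0⊕0⊕1⊕0 = 0
s4: b4⊕b5⊕b6⊕b7⊕b12⊕b13⊕b14⊕b15 = 0⊕0⊕1⊕1⊕0⊕1⊕1⊕0 = 0
s8: b8⊕b9⊕b10⊕b11⊕b12⊕b13⊕b14⊕b15 = 1⊕1⊕0⊕0⊕0⊕1⊕1⊕0 = 0
Syndrome (s8...s1) = 0000 → position 0 (no error).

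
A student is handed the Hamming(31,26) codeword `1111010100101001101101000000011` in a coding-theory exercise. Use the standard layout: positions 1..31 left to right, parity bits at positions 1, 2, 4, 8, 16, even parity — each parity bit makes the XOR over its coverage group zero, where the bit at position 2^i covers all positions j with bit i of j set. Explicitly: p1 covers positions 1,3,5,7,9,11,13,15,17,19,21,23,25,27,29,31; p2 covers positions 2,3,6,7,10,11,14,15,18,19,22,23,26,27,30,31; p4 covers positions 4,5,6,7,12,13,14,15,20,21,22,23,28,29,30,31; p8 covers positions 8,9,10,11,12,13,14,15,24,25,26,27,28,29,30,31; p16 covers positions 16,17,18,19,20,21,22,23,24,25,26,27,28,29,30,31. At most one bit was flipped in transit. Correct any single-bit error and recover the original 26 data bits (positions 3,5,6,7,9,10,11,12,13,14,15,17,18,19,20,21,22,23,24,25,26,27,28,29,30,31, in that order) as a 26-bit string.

s1: b1⊕b3⊕b5⊕b7⊕b9⊕b11⊕b13⊕b15⊕b17⊕b19⊕b21⊕b23⊕b25⊕b27⊕b29⊕b31 = 1⊕1⊕0⊕0⊕0⊕1⊕1⊕0⊕1⊕1⊕0⊕0⊕0⊕0⊕0⊕1 = 1
s2: b2⊕b3⊕b6⊕b7⊕b10⊕b11⊕b14⊕b15⊕b18⊕b19⊕b22⊕b23⊕b26⊕b27⊕b30⊕b31 = 1⊕1⊕1⊕0⊕0⊕1⊕0⊕0⊕0⊕1⊕1⊕0⊕0⊕0⊕1⊕1 = 0
s4: b4⊕b5⊕b6⊕b7⊕b12⊕b13⊕b14⊕b15⊕b20⊕b21⊕b22⊕b23⊕b28⊕b29⊕b30⊕b31 = 1⊕0⊕1⊕0⊕0⊕1⊕0⊕0⊕1⊕0⊕1⊕0⊕0⊕0⊕1⊕1 = 1
s8: b8⊕b9⊕b10⊕b11⊕b12⊕b13⊕b14⊕b15⊕b24⊕b25⊕b26⊕b27⊕b28⊕b29⊕b30⊕b31 = 1⊕0⊕0⊕1⊕0⊕1⊕0⊕0⊕0⊕0⊕0⊕0⊕0⊕0⊕1⊕1 = 1
s16: b16⊕b17⊕b18⊕b19⊕b20⊕b21⊕b22⊕b23⊕b24⊕b25⊕b26⊕b27⊕b28⊕b29⊕b30⊕b31 = 1⊕1⊕0⊕1⊕1⊕0⊕1⊕0⊕0⊕0⊕0⊕0⊕0⊕0⊕1⊕1 = 1
Syndrome (s16...s1) = 11101 → position 29.
Flip bit 29: corrected codeword = 1111010100101001101101000000111
Data bits at positions 3,5,6,7,9,10,11,12,13,14,15,17,18,19,20,21,22,23,24,25,26,27,28,29,30,31: 10100010100101101000000111

10100010100101101000000111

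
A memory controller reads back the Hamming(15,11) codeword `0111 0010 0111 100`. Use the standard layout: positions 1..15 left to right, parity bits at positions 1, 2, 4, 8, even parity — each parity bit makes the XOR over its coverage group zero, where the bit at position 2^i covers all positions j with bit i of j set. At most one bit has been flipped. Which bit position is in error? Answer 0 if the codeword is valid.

2

s1: b1⊕b3⊕b5⊕b7⊕b9⊕b11⊕b13⊕b15 = 0⊕1⊕0⊕1⊕0⊕1⊕1⊕0 = 0
s2: b2⊕b3⊕b6⊕b7⊕b10⊕b11⊕b14⊕b15 = 1⊕1⊕0⊕1⊕1⊕1⊕0⊕0 = 1
s4: b4⊕b5⊕b6⊕b7⊕b12⊕b13⊕b14⊕b15 = 1⊕0⊕0⊕1⊕1⊕1⊕0⊕0 = 0
s8: b8⊕b9⊕b10⊕b11⊕b12⊕b13⊕b14⊕b15 = 0⊕0⊕1⊕1⊕1⊕1⊕0⊕0 = 0
Syndrome (s8...s1) = 0010 → position 2.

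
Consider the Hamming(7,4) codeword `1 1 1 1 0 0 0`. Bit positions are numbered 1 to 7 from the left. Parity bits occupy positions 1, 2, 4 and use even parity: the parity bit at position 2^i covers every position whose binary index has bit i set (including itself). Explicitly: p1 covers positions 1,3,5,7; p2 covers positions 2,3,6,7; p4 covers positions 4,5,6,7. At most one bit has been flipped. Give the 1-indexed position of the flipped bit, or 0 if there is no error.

4

s1: b1⊕b3⊕b5⊕b7 = 1⊕1⊕0⊕0 = 0
s2: b2⊕b3⊕b6⊕b7 = 1⊕1⊕0⊕0 = 0
s4: b4⊕b5⊕b6⊕b7 = 1⊕0⊕0⊕0 = 1
Syndrome (s4...s1) = 100 → position 4.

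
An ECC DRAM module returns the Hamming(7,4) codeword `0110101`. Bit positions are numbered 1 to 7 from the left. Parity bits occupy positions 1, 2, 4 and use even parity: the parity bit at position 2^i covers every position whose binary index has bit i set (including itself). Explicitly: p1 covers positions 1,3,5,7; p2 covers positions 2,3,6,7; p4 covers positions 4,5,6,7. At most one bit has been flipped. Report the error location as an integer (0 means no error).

s1: b1⊕b3⊕b5⊕b7 = 0⊕1⊕1⊕1 = 1
s2: b2⊕b3⊕b6⊕b7 = 1⊕1⊕0⊕1 = 1
s4: b4⊕b5⊕b6⊕b7 = 0⊕1⊕0⊕1 = 0
Syndrome (s4...s1) = 011 → position 3.

3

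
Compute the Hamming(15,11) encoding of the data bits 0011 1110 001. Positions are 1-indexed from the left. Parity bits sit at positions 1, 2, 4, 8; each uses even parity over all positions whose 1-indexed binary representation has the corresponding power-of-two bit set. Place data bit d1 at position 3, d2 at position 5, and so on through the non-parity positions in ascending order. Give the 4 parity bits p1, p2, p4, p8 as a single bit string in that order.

0110

Place data bits at non-power-of-two positions: b3=0, b5=0, b6=1, b7=1, b9=1, b10=1, b11=1, b12=0, b13=0, b14=0, b15=1.
p1 = XOR of data positions {3,5,7,9,11,13,15} = 0⊕0⊕1⊕1⊕1⊕0⊕1 = 0
p2 = XOR of data positions {3,6,7,10,11,14,15} = 0⊕1⊕1⊕1⊕1⊕0⊕1 = 1
p4 = XOR of data positions {5,6,7,12,13,14,15} = 0⊕1⊕1⊕0⊕0⊕0⊕1 = 1
p8 = XOR of data positions {9,10,11,12,13,14,15} = 1⊕1⊕1⊕0⊕0⊕0⊕1 = 0
Parity bits p1,p2,p4,p8 = 0110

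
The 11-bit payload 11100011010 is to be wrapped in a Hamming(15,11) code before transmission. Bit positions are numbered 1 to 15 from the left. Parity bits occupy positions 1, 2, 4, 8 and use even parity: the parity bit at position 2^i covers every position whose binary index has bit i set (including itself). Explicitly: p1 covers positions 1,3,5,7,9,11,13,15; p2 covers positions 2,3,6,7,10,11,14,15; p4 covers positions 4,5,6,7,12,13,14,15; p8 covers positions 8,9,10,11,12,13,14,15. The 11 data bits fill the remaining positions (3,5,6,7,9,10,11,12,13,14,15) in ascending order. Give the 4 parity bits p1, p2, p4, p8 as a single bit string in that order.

1001

Place data bits at non-power-of-two positions: b3=1, b5=1, b6=1, b7=0, b9=0, b10=0, b11=1, b12=1, b13=0, b14=1, b15=0.
p1 = XOR of data positions {3,5,7,9,11,13,15} = 1⊕1⊕0⊕0⊕1⊕0⊕0 = 1
p2 = XOR of data positions {3,6,7,10,11,14,15} = 1⊕1⊕0⊕0⊕1⊕1⊕0 = 0
p4 = XOR of data positions {5,6,7,12,13,14,15} = 1⊕1⊕0⊕1⊕0⊕1⊕0 = 0
p8 = XOR of data positions {9,10,11,12,13,14,15} = 0⊕0⊕1⊕1⊕0⊕1⊕0 = 1
Parity bits p1,p2,p4,p8 = 1001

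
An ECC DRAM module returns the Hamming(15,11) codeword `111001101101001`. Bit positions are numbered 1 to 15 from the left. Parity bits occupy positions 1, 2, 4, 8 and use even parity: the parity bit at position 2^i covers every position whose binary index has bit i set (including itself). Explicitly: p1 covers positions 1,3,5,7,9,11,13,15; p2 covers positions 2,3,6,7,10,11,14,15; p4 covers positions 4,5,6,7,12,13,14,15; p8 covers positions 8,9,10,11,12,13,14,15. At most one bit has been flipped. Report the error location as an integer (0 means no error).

1

s1: b1⊕b3⊕b5⊕b7⊕b9⊕b11⊕b13⊕b15 = 1⊕1⊕0⊕1⊕1⊕0⊕0⊕1 = 1
s2: b2⊕b3⊕b6⊕b7⊕b10⊕b11⊕b14⊕b15 = 1⊕1⊕1⊕1⊕1⊕0⊕0⊕1 = 0
s4: b4⊕b5⊕b6⊕b7⊕b12⊕b13⊕b14⊕b15 = 0⊕0⊕1⊕1⊕1⊕0⊕0⊕1 = 0
s8: b8⊕b9⊕b10⊕b11⊕b12⊕b13⊕b14⊕b15 = 0⊕1⊕1⊕0⊕1⊕0⊕0⊕1 = 0
Syndrome (s8...s1) = 0001 → position 1.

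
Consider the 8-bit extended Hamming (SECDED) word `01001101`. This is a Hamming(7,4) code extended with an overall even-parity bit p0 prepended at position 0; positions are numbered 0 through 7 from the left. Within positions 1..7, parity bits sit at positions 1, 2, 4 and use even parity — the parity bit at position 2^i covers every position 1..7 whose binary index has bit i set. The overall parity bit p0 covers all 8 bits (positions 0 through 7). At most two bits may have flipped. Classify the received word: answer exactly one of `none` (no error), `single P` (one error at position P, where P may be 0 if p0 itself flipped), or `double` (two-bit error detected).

double

s1: b1⊕b3⊕b5⊕b7 = 1⊕0⊕1⊕1 = 1
s2: b2⊕b3⊕b6⊕b7 = 0⊕0⊕0⊕1 = 1
s4: b4⊕b5⊕b6⊕b7 = 1⊕1⊕0⊕1 = 1
Syndrome (s4...s1) = 111 → position 7.
Overall parity (XOR of all 8 bits, including p0): 0⊕1⊕0⊕0⊕1⊕1⊕0⊕1 = 0
Overall=0, syndrome position=7 → double-bit error detected (uncorrectable).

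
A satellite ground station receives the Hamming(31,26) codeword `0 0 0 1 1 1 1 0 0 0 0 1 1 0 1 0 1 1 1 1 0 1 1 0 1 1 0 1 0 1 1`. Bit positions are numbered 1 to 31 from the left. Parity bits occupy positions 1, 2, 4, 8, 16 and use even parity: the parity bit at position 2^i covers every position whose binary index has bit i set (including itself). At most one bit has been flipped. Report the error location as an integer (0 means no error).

s1: b1⊕b3⊕b5⊕b7⊕b9⊕b11⊕b13⊕b15⊕b17⊕b19⊕b21⊕b23⊕b25⊕b27⊕b29⊕b31 = 0⊕0⊕1⊕1⊕0⊕0⊕1⊕1⊕1⊕1⊕0⊕1⊕1⊕0⊕0⊕1 = 1
s2: b2⊕b3⊕b6⊕b7⊕b10⊕b11⊕b14⊕b15⊕b18⊕b19⊕b22⊕b23⊕b26⊕b27⊕b30⊕b31 = 0⊕0⊕1⊕1⊕0⊕0⊕0⊕1⊕1⊕1⊕1⊕1⊕1⊕0⊕1⊕1 = 0
s4: b4⊕b5⊕b6⊕b7⊕b12⊕b13⊕b14⊕b15⊕b20⊕b21⊕b22⊕b23⊕b28⊕b29⊕b30⊕b31 = 1⊕1⊕1⊕1⊕1⊕1⊕0⊕1⊕1⊕0⊕1⊕1⊕1⊕0⊕1⊕1 = 1
s8: b8⊕b9⊕b10⊕b11⊕b12⊕b13⊕b14⊕b15⊕b24⊕b25⊕b26⊕b27⊕b28⊕b29⊕b30⊕b31 = 0⊕0⊕0⊕0⊕1⊕1⊕0⊕1⊕0⊕1⊕1⊕0⊕1⊕0⊕1⊕1 = 0
s16: b16⊕b17⊕b18⊕b19⊕b20⊕b21⊕b22⊕b23⊕b24⊕b25⊕b26⊕b27⊕b28⊕b29⊕b30⊕b31 = 0⊕1⊕1⊕1⊕1⊕0⊕1⊕1⊕0⊕1⊕1⊕0⊕1⊕0⊕1⊕1 = 1
Syndrome (s16...s1) = 10101 → position 21.

21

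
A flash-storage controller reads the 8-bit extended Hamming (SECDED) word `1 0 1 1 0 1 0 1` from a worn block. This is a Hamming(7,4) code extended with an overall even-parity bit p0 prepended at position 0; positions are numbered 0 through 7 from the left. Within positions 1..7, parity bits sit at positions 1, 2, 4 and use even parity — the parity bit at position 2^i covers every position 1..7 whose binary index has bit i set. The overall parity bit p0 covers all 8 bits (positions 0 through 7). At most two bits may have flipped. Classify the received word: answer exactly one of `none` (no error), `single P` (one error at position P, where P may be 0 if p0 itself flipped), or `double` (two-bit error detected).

s1: b1⊕b3⊕b5⊕b7 = 0⊕1⊕1⊕1 = 1
s2: b2⊕b3⊕b6⊕b7 = 1⊕1⊕0⊕1 = 1
s4: b4⊕b5⊕b6⊕b7 = 0⊕1⊕0⊕1 = 0
Syndrome (s4...s1) = 011 → position 3.
Overall parity (XOR of all 8 bits, including p0): 1⊕0⊕1⊕1⊕0⊕1⊕0⊕1 = 1
Overall=1, syndrome position=3 → single-bit error at position 3.

single 3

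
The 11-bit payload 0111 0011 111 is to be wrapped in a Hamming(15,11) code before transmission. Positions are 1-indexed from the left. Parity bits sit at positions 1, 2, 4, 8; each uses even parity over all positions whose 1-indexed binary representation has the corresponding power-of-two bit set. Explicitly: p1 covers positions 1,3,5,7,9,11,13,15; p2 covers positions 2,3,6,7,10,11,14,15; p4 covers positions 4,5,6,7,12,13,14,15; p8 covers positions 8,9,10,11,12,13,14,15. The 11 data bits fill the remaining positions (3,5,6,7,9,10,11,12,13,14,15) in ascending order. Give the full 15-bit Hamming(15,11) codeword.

Place data bits at non-power-of-two positions: b3=0, b5=1, b6=1, b7=1, b9=0, b10=0, b11=1, b12=1, b13=1, b14=1, b15=1.
p1 = XOR of data positions {3,5,7,9,11,13,15} = 0⊕1⊕1⊕0⊕1⊕1⊕1 = 1
p2 = XOR of data positions {3,6,7,10,11,14,15} = 0⊕1⊕1⊕0⊕1⊕1⊕1 = 1
p4 = XOR of data positions {5,6,7,12,13,14,15} = 1⊕1⊕1⊕1⊕1⊕1⊕1 = 1
p8 = XOR of data positions {9,10,11,12,13,14,15} = 0⊕0⊕1⊕1⊕1⊕1⊕1 = 1
Codeword b1..b15 = 110111110011111

110111110011111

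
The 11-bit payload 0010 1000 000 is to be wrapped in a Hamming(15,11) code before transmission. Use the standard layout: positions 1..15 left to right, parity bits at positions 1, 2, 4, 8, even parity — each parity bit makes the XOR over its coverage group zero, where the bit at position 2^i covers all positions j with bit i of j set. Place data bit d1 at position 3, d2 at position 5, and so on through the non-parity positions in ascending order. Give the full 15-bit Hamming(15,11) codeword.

110101011000000

Place data bits at non-power-of-two positions: b3=0, b5=0, b6=1, b7=0, b9=1, b10=0, b11=0, b12=0, b13=0, b14=0, b15=0.
p1 = XOR of data positions {3,5,7,9,11,13,15} = 0⊕0⊕0⊕1⊕0⊕0⊕0 = 1
p2 = XOR of data positions {3,6,7,10,11,14,15} = 0⊕1⊕0⊕0⊕0⊕0⊕0 = 1
p4 = XOR of data positions {5,6,7,12,13,14,15} = 0⊕1⊕0⊕0⊕0⊕0⊕0 = 1
p8 = XOR of data positions {9,10,11,12,13,14,15} = 1⊕0⊕0⊕0⊕0⊕0⊕0 = 1
Codeword b1..b15 = 110101011000000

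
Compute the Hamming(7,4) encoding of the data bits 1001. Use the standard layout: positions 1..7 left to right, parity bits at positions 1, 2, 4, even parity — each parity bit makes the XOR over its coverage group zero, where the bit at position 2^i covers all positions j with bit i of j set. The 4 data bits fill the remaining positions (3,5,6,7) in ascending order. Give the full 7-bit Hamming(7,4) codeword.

Place data bits at non-power-of-two positions: b3=1, b5=0, b6=0, b7=1.
p1 = XOR of data positions {3,5,7} = 1⊕0⊕1 = 0
p2 = XOR of data positions {3,6,7} = 1⊕0⊕1 = 0
p4 = XOR of data positions {5,6,7} = 0⊕0⊕1 = 1
Codeword b1..b7 = 0011001

0011001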